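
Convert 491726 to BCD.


Each digit → 4-bit binary:
  4 → 0100
  9 → 1001
  1 → 0001
  7 → 0111
  2 → 0010
  6 → 0110
= 0100 1001 0001 0111 0010 0110


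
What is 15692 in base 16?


Divide by 16 repeatedly:
15692 ÷ 16 = 980 remainder 12 (C)
980 ÷ 16 = 61 remainder 4 (4)
61 ÷ 16 = 3 remainder 13 (D)
3 ÷ 16 = 0 remainder 3 (3)
Reading remainders bottom-up:
= 0x3D4C


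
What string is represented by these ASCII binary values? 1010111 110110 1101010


Codes (binary): 1010111 110110 1101010
Per-code ASCII lookup:
  1010111 = 87  (range 65-90: uppercase, 87 - 65 = 22) → 'W'
  110110 = 54  (range 48-57: digits, 54 - 48 = 6) → '6'
  1101010 = 106  (range 97-122: lowercase, 106 - 97 = 9) → 'j'
= 'W6j'


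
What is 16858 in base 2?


Divide by 2 repeatedly:
16858 ÷ 2 = 8429 remainder 0
8429 ÷ 2 = 4214 remainder 1
4214 ÷ 2 = 2107 remainder 0
2107 ÷ 2 = 1053 remainder 1
1053 ÷ 2 = 526 remainder 1
526 ÷ 2 = 263 remainder 0
263 ÷ 2 = 131 remainder 1
131 ÷ 2 = 65 remainder 1
65 ÷ 2 = 32 remainder 1
32 ÷ 2 = 16 remainder 0
16 ÷ 2 = 8 remainder 0
8 ÷ 2 = 4 remainder 0
4 ÷ 2 = 2 remainder 0
2 ÷ 2 = 1 remainder 0
1 ÷ 2 = 0 remainder 1
Reading remainders bottom-up:
= 100000111011010


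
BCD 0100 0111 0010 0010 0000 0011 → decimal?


Each 4-bit group → digit:
  0100 → 4
  0111 → 7
  0010 → 2
  0010 → 2
  0000 → 0
  0011 → 3
= 472203


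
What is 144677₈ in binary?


Each octal digit → 3 binary bits:
  1 = 001
  4 = 100
  4 = 100
  6 = 110
  7 = 111
  7 = 111
Concatenate: 001 100 100 110 111 111
= 001100100110111111


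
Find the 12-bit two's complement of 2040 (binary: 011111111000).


Original: 011111111000
Step 1 - Invert all bits: 100000000111
Step 2 - Add 1: 100000000111 + 1
= 100000001000 (represents -2040)


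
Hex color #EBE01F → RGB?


Hex: #EBE01F
R = EB₁₆ = 235
G = E0₁₆ = 224
B = 1F₁₆ = 31
= RGB(235, 224, 31)


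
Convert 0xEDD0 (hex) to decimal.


Positional values:
Position 0: 0 × 16^0 = 0 × 1 = 0
Position 1: D × 16^1 = 13 × 16 = 208
Position 2: D × 16^2 = 13 × 256 = 3328
Position 3: E × 16^3 = 14 × 4096 = 57344
Sum = 0 + 208 + 3328 + 57344
= 60880


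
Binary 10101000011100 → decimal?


Positional values:
Bit 2: 1 × 2^2 = 4
Bit 3: 1 × 2^3 = 8
Bit 4: 1 × 2^4 = 16
Bit 9: 1 × 2^9 = 512
Bit 11: 1 × 2^11 = 2048
Bit 13: 1 × 2^13 = 8192
Sum = 4 + 8 + 16 + 512 + 2048 + 8192
= 10780


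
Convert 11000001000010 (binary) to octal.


Group into 3-bit groups: 011000001000010
  011 = 3
  000 = 0
  001 = 1
  000 = 0
  010 = 2
= 0o30102


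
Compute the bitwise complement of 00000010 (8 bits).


Original: 00000010
Invert all bits:
  bit 0: 0 → 1
  bit 1: 0 → 1
  bit 2: 0 → 1
  bit 3: 0 → 1
  bit 4: 0 → 1
  bit 5: 0 → 1
  bit 6: 1 → 0
  bit 7: 0 → 1
= 11111101


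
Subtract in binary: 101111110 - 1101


Align and subtract column by column (LSB to MSB, borrowing when needed):
  101111110
- 000001101
  ---------
  col 0: (0 - 0 borrow-in) - 1 → borrow from next column: (0+2) - 1 = 1, borrow out 1
  col 1: (1 - 1 borrow-in) - 0 → 0 - 0 = 0, borrow out 0
  col 2: (1 - 0 borrow-in) - 1 → 1 - 1 = 0, borrow out 0
  col 3: (1 - 0 borrow-in) - 1 → 1 - 1 = 0, borrow out 0
  col 4: (1 - 0 borrow-in) - 0 → 1 - 0 = 1, borrow out 0
  col 5: (1 - 0 borrow-in) - 0 → 1 - 0 = 1, borrow out 0
  col 6: (1 - 0 borrow-in) - 0 → 1 - 0 = 1, borrow out 0
  col 7: (0 - 0 borrow-in) - 0 → 0 - 0 = 0, borrow out 0
  col 8: (1 - 0 borrow-in) - 0 → 1 - 0 = 1, borrow out 0
Reading bits MSB→LSB: 101110001
Strip leading zeros: 101110001
= 101110001


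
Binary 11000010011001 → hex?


Group into 4-bit nibbles: 0011000010011001
  0011 = 3
  0000 = 0
  1001 = 9
  1001 = 9
= 0x3099


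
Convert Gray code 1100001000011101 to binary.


Gray code: 1100001000011101
MSB stays the same: 1
Each subsequent bit = prev_binary XOR current_gray:
  B[1] = 1 XOR 1 = 0
  B[2] = 0 XOR 0 = 0
  B[3] = 0 XOR 0 = 0
  B[4] = 0 XOR 0 = 0
  B[5] = 0 XOR 0 = 0
  B[6] = 0 XOR 1 = 1
  B[7] = 1 XOR 0 = 1
  B[8] = 1 XOR 0 = 1
  B[9] = 1 XOR 0 = 1
  B[10] = 1 XOR 0 = 1
  B[11] = 1 XOR 1 = 0
  B[12] = 0 XOR 1 = 1
  B[13] = 1 XOR 1 = 0
  B[14] = 0 XOR 0 = 0
  B[15] = 0 XOR 1 = 1
= 1000001111101001 (33769 decimal)


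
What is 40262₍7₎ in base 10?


Positional values (base 7):
  2 × 7^0 = 2 × 1 = 2
  6 × 7^1 = 6 × 7 = 42
  2 × 7^2 = 2 × 49 = 98
  0 × 7^3 = 0 × 343 = 0
  4 × 7^4 = 4 × 2401 = 9604
Sum = 2 + 42 + 98 + 0 + 9604
= 9746


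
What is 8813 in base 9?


Divide by 9 repeatedly:
8813 ÷ 9 = 979 remainder 2
979 ÷ 9 = 108 remainder 7
108 ÷ 9 = 12 remainder 0
12 ÷ 9 = 1 remainder 3
1 ÷ 9 = 0 remainder 1
Reading remainders bottom-up:
= 13072


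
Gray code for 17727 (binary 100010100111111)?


Binary: 100010100111111
Gray code: G = B XOR (B >> 1)
B >> 1 = 010001010011111
100010100111111 XOR 010001010011111:
  1 XOR 0 = 1
  0 XOR 1 = 1
  0 XOR 0 = 0
  0 XOR 0 = 0
  1 XOR 0 = 1
  0 XOR 1 = 1
  1 XOR 0 = 1
  0 XOR 1 = 1
  0 XOR 0 = 0
  1 XOR 0 = 1
  1 XOR 1 = 0
  1 XOR 1 = 0
  1 XOR 1 = 0
  1 XOR 1 = 0
  1 XOR 1 = 0
= 110011110100000


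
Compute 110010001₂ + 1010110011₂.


Align and add column by column (LSB to MSB, carry propagating):
  00110010001
+ 01010110011
  -----------
  col 0: 1 + 1 + 0 (carry in) = 2 → bit 0, carry out 1
  col 1: 0 + 1 + 1 (carry in) = 2 → bit 0, carry out 1
  col 2: 0 + 0 + 1 (carry in) = 1 → bit 1, carry out 0
  col 3: 0 + 0 + 0 (carry in) = 0 → bit 0, carry out 0
  col 4: 1 + 1 + 0 (carry in) = 2 → bit 0, carry out 1
  col 5: 0 + 1 + 1 (carry in) = 2 → bit 0, carry out 1
  col 6: 0 + 0 + 1 (carry in) = 1 → bit 1, carry out 0
  col 7: 1 + 1 + 0 (carry in) = 2 → bit 0, carry out 1
  col 8: 1 + 0 + 1 (carry in) = 2 → bit 0, carry out 1
  col 9: 0 + 1 + 1 (carry in) = 2 → bit 0, carry out 1
  col 10: 0 + 0 + 1 (carry in) = 1 → bit 1, carry out 0
Reading bits MSB→LSB: 10001000100
Strip leading zeros: 10001000100
= 10001000100


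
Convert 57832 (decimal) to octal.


Divide by 8 repeatedly:
57832 ÷ 8 = 7229 remainder 0
7229 ÷ 8 = 903 remainder 5
903 ÷ 8 = 112 remainder 7
112 ÷ 8 = 14 remainder 0
14 ÷ 8 = 1 remainder 6
1 ÷ 8 = 0 remainder 1
Reading remainders bottom-up:
= 0o160750


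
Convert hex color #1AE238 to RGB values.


Hex: #1AE238
R = 1A₁₆ = 26
G = E2₁₆ = 226
B = 38₁₆ = 56
= RGB(26, 226, 56)


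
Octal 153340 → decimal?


Positional values:
Position 0: 0 × 8^0 = 0
Position 1: 4 × 8^1 = 32
Position 2: 3 × 8^2 = 192
Position 3: 3 × 8^3 = 1536
Position 4: 5 × 8^4 = 20480
Position 5: 1 × 8^5 = 32768
Sum = 0 + 32 + 192 + 1536 + 20480 + 32768
= 55008


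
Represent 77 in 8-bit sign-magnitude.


Sign bit: 0 (positive)
Magnitude: 77 = 1001101
= 01001101


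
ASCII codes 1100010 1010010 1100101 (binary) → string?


Codes (binary): 1100010 1010010 1100101
Per-code ASCII lookup:
  1100010 = 98  (range 97-122: lowercase, 98 - 97 = 1) → 'b'
  1010010 = 82  (range 65-90: uppercase, 82 - 65 = 17) → 'R'
  1100101 = 101  (range 97-122: lowercase, 101 - 97 = 4) → 'e'
= 'bRe'


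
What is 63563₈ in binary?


Each octal digit → 3 binary bits:
  6 = 110
  3 = 011
  5 = 101
  6 = 110
  3 = 011
Concatenate: 110 011 101 110 011
= 110011101110011


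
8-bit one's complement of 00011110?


Original: 00011110
Invert all bits:
  bit 0: 0 → 1
  bit 1: 0 → 1
  bit 2: 0 → 1
  bit 3: 1 → 0
  bit 4: 1 → 0
  bit 5: 1 → 0
  bit 6: 1 → 0
  bit 7: 0 → 1
= 11100001


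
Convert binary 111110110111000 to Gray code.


Binary: 111110110111000
Gray code: G = B XOR (B >> 1)
B >> 1 = 011111011011100
111110110111000 XOR 011111011011100:
  1 XOR 0 = 1
  1 XOR 1 = 0
  1 XOR 1 = 0
  1 XOR 1 = 0
  1 XOR 1 = 0
  0 XOR 1 = 1
  1 XOR 0 = 1
  1 XOR 1 = 0
  0 XOR 1 = 1
  1 XOR 0 = 1
  1 XOR 1 = 0
  1 XOR 1 = 0
  0 XOR 1 = 1
  0 XOR 0 = 0
  0 XOR 0 = 0
= 100001101100100


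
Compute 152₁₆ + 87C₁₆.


Align and add column by column (LSB to MSB, each column mod 16 with carry):
  0152
+ 087C
  ----
  col 0: 2(2) + C(12) + 0 (carry in) = 14 → E(14), carry out 0
  col 1: 5(5) + 7(7) + 0 (carry in) = 12 → C(12), carry out 0
  col 2: 1(1) + 8(8) + 0 (carry in) = 9 → 9(9), carry out 0
  col 3: 0(0) + 0(0) + 0 (carry in) = 0 → 0(0), carry out 0
Reading digits MSB→LSB: 09CE
Strip leading zeros: 9CE
= 0x9CE


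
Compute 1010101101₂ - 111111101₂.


Align and subtract column by column (LSB to MSB, borrowing when needed):
  1010101101
- 0111111101
  ----------
  col 0: (1 - 0 borrow-in) - 1 → 1 - 1 = 0, borrow out 0
  col 1: (0 - 0 borrow-in) - 0 → 0 - 0 = 0, borrow out 0
  col 2: (1 - 0 borrow-in) - 1 → 1 - 1 = 0, borrow out 0
  col 3: (1 - 0 borrow-in) - 1 → 1 - 1 = 0, borrow out 0
  col 4: (0 - 0 borrow-in) - 1 → borrow from next column: (0+2) - 1 = 1, borrow out 1
  col 5: (1 - 1 borrow-in) - 1 → borrow from next column: (0+2) - 1 = 1, borrow out 1
  col 6: (0 - 1 borrow-in) - 1 → borrow from next column: (-1+2) - 1 = 0, borrow out 1
  col 7: (1 - 1 borrow-in) - 1 → borrow from next column: (0+2) - 1 = 1, borrow out 1
  col 8: (0 - 1 borrow-in) - 1 → borrow from next column: (-1+2) - 1 = 0, borrow out 1
  col 9: (1 - 1 borrow-in) - 0 → 0 - 0 = 0, borrow out 0
Reading bits MSB→LSB: 0010110000
Strip leading zeros: 10110000
= 10110000


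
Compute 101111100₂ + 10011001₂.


Align and add column by column (LSB to MSB, carry propagating):
  0101111100
+ 0010011001
  ----------
  col 0: 0 + 1 + 0 (carry in) = 1 → bit 1, carry out 0
  col 1: 0 + 0 + 0 (carry in) = 0 → bit 0, carry out 0
  col 2: 1 + 0 + 0 (carry in) = 1 → bit 1, carry out 0
  col 3: 1 + 1 + 0 (carry in) = 2 → bit 0, carry out 1
  col 4: 1 + 1 + 1 (carry in) = 3 → bit 1, carry out 1
  col 5: 1 + 0 + 1 (carry in) = 2 → bit 0, carry out 1
  col 6: 1 + 0 + 1 (carry in) = 2 → bit 0, carry out 1
  col 7: 0 + 1 + 1 (carry in) = 2 → bit 0, carry out 1
  col 8: 1 + 0 + 1 (carry in) = 2 → bit 0, carry out 1
  col 9: 0 + 0 + 1 (carry in) = 1 → bit 1, carry out 0
Reading bits MSB→LSB: 1000010101
Strip leading zeros: 1000010101
= 1000010101


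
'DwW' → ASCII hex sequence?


String: 'DwW'  (3 characters)
Per-character ASCII lookup:
  'D': uppercase starts at 65: 'D' = 65 + 3 = 68 → 0x44
  'w': lowercase starts at 97: 'w' = 97 + 22 = 119 → 0x77
  'W': uppercase starts at 65: 'W' = 65 + 22 = 87 → 0x57
= 0x44 0x77 0x57


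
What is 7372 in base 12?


Divide by 12 repeatedly:
7372 ÷ 12 = 614 remainder 4
614 ÷ 12 = 51 remainder 2
51 ÷ 12 = 4 remainder 3
4 ÷ 12 = 0 remainder 4
Reading remainders bottom-up:
= 4324


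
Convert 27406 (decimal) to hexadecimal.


Divide by 16 repeatedly:
27406 ÷ 16 = 1712 remainder 14 (E)
1712 ÷ 16 = 107 remainder 0 (0)
107 ÷ 16 = 6 remainder 11 (B)
6 ÷ 16 = 0 remainder 6 (6)
Reading remainders bottom-up:
= 0x6B0E


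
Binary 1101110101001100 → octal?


Group into 3-bit groups: 001101110101001100
  001 = 1
  101 = 5
  110 = 6
  101 = 5
  001 = 1
  100 = 4
= 0o156514


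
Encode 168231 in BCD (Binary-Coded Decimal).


Each digit → 4-bit binary:
  1 → 0001
  6 → 0110
  8 → 1000
  2 → 0010
  3 → 0011
  1 → 0001
= 0001 0110 1000 0010 0011 0001


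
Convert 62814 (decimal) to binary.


Divide by 2 repeatedly:
62814 ÷ 2 = 31407 remainder 0
31407 ÷ 2 = 15703 remainder 1
15703 ÷ 2 = 7851 remainder 1
7851 ÷ 2 = 3925 remainder 1
3925 ÷ 2 = 1962 remainder 1
1962 ÷ 2 = 981 remainder 0
981 ÷ 2 = 490 remainder 1
490 ÷ 2 = 245 remainder 0
245 ÷ 2 = 122 remainder 1
122 ÷ 2 = 61 remainder 0
61 ÷ 2 = 30 remainder 1
30 ÷ 2 = 15 remainder 0
15 ÷ 2 = 7 remainder 1
7 ÷ 2 = 3 remainder 1
3 ÷ 2 = 1 remainder 1
1 ÷ 2 = 0 remainder 1
Reading remainders bottom-up:
= 1111010101011110


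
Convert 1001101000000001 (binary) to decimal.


Positional values:
Bit 0: 1 × 2^0 = 1
Bit 9: 1 × 2^9 = 512
Bit 11: 1 × 2^11 = 2048
Bit 12: 1 × 2^12 = 4096
Bit 15: 1 × 2^15 = 32768
Sum = 1 + 512 + 2048 + 4096 + 32768
= 39425


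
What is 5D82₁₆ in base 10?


Positional values:
Position 0: 2 × 16^0 = 2 × 1 = 2
Position 1: 8 × 16^1 = 8 × 16 = 128
Position 2: D × 16^2 = 13 × 256 = 3328
Position 3: 5 × 16^3 = 5 × 4096 = 20480
Sum = 2 + 128 + 3328 + 20480
= 23938


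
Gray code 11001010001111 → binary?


Gray code: 11001010001111
MSB stays the same: 1
Each subsequent bit = prev_binary XOR current_gray:
  B[1] = 1 XOR 1 = 0
  B[2] = 0 XOR 0 = 0
  B[3] = 0 XOR 0 = 0
  B[4] = 0 XOR 1 = 1
  B[5] = 1 XOR 0 = 1
  B[6] = 1 XOR 1 = 0
  B[7] = 0 XOR 0 = 0
  B[8] = 0 XOR 0 = 0
  B[9] = 0 XOR 0 = 0
  B[10] = 0 XOR 1 = 1
  B[11] = 1 XOR 1 = 0
  B[12] = 0 XOR 1 = 1
  B[13] = 1 XOR 1 = 0
= 10001100001010 (8970 decimal)


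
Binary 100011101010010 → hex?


Group into 4-bit nibbles: 0100011101010010
  0100 = 4
  0111 = 7
  0101 = 5
  0010 = 2
= 0x4752


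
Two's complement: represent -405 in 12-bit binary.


Original: 000110010101
Step 1 - Invert all bits: 111001101010
Step 2 - Add 1: 111001101010 + 1
= 111001101011 (represents -405)


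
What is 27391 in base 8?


Divide by 8 repeatedly:
27391 ÷ 8 = 3423 remainder 7
3423 ÷ 8 = 427 remainder 7
427 ÷ 8 = 53 remainder 3
53 ÷ 8 = 6 remainder 5
6 ÷ 8 = 0 remainder 6
Reading remainders bottom-up:
= 0o65377


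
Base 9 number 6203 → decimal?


Positional values (base 9):
  3 × 9^0 = 3 × 1 = 3
  0 × 9^1 = 0 × 9 = 0
  2 × 9^2 = 2 × 81 = 162
  6 × 9^3 = 6 × 729 = 4374
Sum = 3 + 0 + 162 + 4374
= 4539


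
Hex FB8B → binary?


Each hex digit → 4 binary bits:
  F = 1111
  B = 1011
  8 = 1000
  B = 1011
Concatenate: 1111 1011 1000 1011
= 1111101110001011


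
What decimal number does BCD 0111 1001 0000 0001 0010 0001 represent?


Each 4-bit group → digit:
  0111 → 7
  1001 → 9
  0000 → 0
  0001 → 1
  0010 → 2
  0001 → 1
= 790121


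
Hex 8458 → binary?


Each hex digit → 4 binary bits:
  8 = 1000
  4 = 0100
  5 = 0101
  8 = 1000
Concatenate: 1000 0100 0101 1000
= 1000010001011000


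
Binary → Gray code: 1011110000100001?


Binary: 1011110000100001
Gray code: G = B XOR (B >> 1)
B >> 1 = 0101111000010000
1011110000100001 XOR 0101111000010000:
  1 XOR 0 = 1
  0 XOR 1 = 1
  1 XOR 0 = 1
  1 XOR 1 = 0
  1 XOR 1 = 0
  1 XOR 1 = 0
  0 XOR 1 = 1
  0 XOR 0 = 0
  0 XOR 0 = 0
  0 XOR 0 = 0
  1 XOR 0 = 1
  0 XOR 1 = 1
  0 XOR 0 = 0
  0 XOR 0 = 0
  0 XOR 0 = 0
  1 XOR 0 = 1
= 1110001000110001


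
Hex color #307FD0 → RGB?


Hex: #307FD0
R = 30₁₆ = 48
G = 7F₁₆ = 127
B = D0₁₆ = 208
= RGB(48, 127, 208)


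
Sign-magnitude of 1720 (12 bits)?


Sign bit: 0 (positive)
Magnitude: 1720 = 11010111000
= 011010111000


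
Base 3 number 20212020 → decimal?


Positional values (base 3):
  0 × 3^0 = 0 × 1 = 0
  2 × 3^1 = 2 × 3 = 6
  0 × 3^2 = 0 × 9 = 0
  2 × 3^3 = 2 × 27 = 54
  1 × 3^4 = 1 × 81 = 81
  2 × 3^5 = 2 × 243 = 486
  0 × 3^6 = 0 × 729 = 0
  2 × 3^7 = 2 × 2187 = 4374
Sum = 0 + 6 + 0 + 54 + 81 + 486 + 0 + 4374
= 5001


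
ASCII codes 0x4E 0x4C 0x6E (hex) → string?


Codes (hex): 0x4E 0x4C 0x6E
Per-code ASCII lookup:
  0x4E = 78  (range 65-90: uppercase, 78 - 65 = 13) → 'N'
  0x4C = 76  (range 65-90: uppercase, 76 - 65 = 11) → 'L'
  0x6E = 110  (range 97-122: lowercase, 110 - 97 = 13) → 'n'
= 'NLn'


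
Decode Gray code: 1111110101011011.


Gray code: 1111110101011011
MSB stays the same: 1
Each subsequent bit = prev_binary XOR current_gray:
  B[1] = 1 XOR 1 = 0
  B[2] = 0 XOR 1 = 1
  B[3] = 1 XOR 1 = 0
  B[4] = 0 XOR 1 = 1
  B[5] = 1 XOR 1 = 0
  B[6] = 0 XOR 0 = 0
  B[7] = 0 XOR 1 = 1
  B[8] = 1 XOR 0 = 1
  B[9] = 1 XOR 1 = 0
  B[10] = 0 XOR 0 = 0
  B[11] = 0 XOR 1 = 1
  B[12] = 1 XOR 1 = 0
  B[13] = 0 XOR 0 = 0
  B[14] = 0 XOR 1 = 1
  B[15] = 1 XOR 1 = 0
= 1010100110010010 (43410 decimal)


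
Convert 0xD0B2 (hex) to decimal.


Positional values:
Position 0: 2 × 16^0 = 2 × 1 = 2
Position 1: B × 16^1 = 11 × 16 = 176
Position 2: 0 × 16^2 = 0 × 256 = 0
Position 3: D × 16^3 = 13 × 4096 = 53248
Sum = 2 + 176 + 0 + 53248
= 53426


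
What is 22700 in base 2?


Divide by 2 repeatedly:
22700 ÷ 2 = 11350 remainder 0
11350 ÷ 2 = 5675 remainder 0
5675 ÷ 2 = 2837 remainder 1
2837 ÷ 2 = 1418 remainder 1
1418 ÷ 2 = 709 remainder 0
709 ÷ 2 = 354 remainder 1
354 ÷ 2 = 177 remainder 0
177 ÷ 2 = 88 remainder 1
88 ÷ 2 = 44 remainder 0
44 ÷ 2 = 22 remainder 0
22 ÷ 2 = 11 remainder 0
11 ÷ 2 = 5 remainder 1
5 ÷ 2 = 2 remainder 1
2 ÷ 2 = 1 remainder 0
1 ÷ 2 = 0 remainder 1
Reading remainders bottom-up:
= 101100010101100


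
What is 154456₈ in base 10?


Positional values:
Position 0: 6 × 8^0 = 6
Position 1: 5 × 8^1 = 40
Position 2: 4 × 8^2 = 256
Position 3: 4 × 8^3 = 2048
Position 4: 5 × 8^4 = 20480
Position 5: 1 × 8^5 = 32768
Sum = 6 + 40 + 256 + 2048 + 20480 + 32768
= 55598


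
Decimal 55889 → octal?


Divide by 8 repeatedly:
55889 ÷ 8 = 6986 remainder 1
6986 ÷ 8 = 873 remainder 2
873 ÷ 8 = 109 remainder 1
109 ÷ 8 = 13 remainder 5
13 ÷ 8 = 1 remainder 5
1 ÷ 8 = 0 remainder 1
Reading remainders bottom-up:
= 0o155121


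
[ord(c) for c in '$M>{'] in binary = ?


String: '$M>{'  (4 characters)
Per-character ASCII lookup:
  '$': special character: '$' = 36 → 100100
  'M': uppercase starts at 65: 'M' = 65 + 12 = 77 → 1001101
  '>': special character: '>' = 62 → 111110
  '{': special character: '{' = 123 → 1111011
= 100100 1001101 111110 1111011


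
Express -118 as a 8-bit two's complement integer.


Original: 01110110
Step 1 - Invert all bits: 10001001
Step 2 - Add 1: 10001001 + 1
= 10001010 (represents -118)


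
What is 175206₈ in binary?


Each octal digit → 3 binary bits:
  1 = 001
  7 = 111
  5 = 101
  2 = 010
  0 = 000
  6 = 110
Concatenate: 001 111 101 010 000 110
= 001111101010000110


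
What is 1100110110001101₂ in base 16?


Group into 4-bit nibbles: 1100110110001101
  1100 = C
  1101 = D
  1000 = 8
  1101 = D
= 0xCD8D


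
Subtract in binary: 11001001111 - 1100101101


Align and subtract column by column (LSB to MSB, borrowing when needed):
  11001001111
- 01100101101
  -----------
  col 0: (1 - 0 borrow-in) - 1 → 1 - 1 = 0, borrow out 0
  col 1: (1 - 0 borrow-in) - 0 → 1 - 0 = 1, borrow out 0
  col 2: (1 - 0 borrow-in) - 1 → 1 - 1 = 0, borrow out 0
  col 3: (1 - 0 borrow-in) - 1 → 1 - 1 = 0, borrow out 0
  col 4: (0 - 0 borrow-in) - 0 → 0 - 0 = 0, borrow out 0
  col 5: (0 - 0 borrow-in) - 1 → borrow from next column: (0+2) - 1 = 1, borrow out 1
  col 6: (1 - 1 borrow-in) - 0 → 0 - 0 = 0, borrow out 0
  col 7: (0 - 0 borrow-in) - 0 → 0 - 0 = 0, borrow out 0
  col 8: (0 - 0 borrow-in) - 1 → borrow from next column: (0+2) - 1 = 1, borrow out 1
  col 9: (1 - 1 borrow-in) - 1 → borrow from next column: (0+2) - 1 = 1, borrow out 1
  col 10: (1 - 1 borrow-in) - 0 → 0 - 0 = 0, borrow out 0
Reading bits MSB→LSB: 01100100010
Strip leading zeros: 1100100010
= 1100100010


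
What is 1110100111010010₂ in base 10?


Positional values:
Bit 1: 1 × 2^1 = 2
Bit 4: 1 × 2^4 = 16
Bit 6: 1 × 2^6 = 64
Bit 7: 1 × 2^7 = 128
Bit 8: 1 × 2^8 = 256
Bit 11: 1 × 2^11 = 2048
Bit 13: 1 × 2^13 = 8192
Bit 14: 1 × 2^14 = 16384
Bit 15: 1 × 2^15 = 32768
Sum = 2 + 16 + 64 + 128 + 256 + 2048 + 8192 + 16384 + 32768
= 59858


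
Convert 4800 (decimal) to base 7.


Divide by 7 repeatedly:
4800 ÷ 7 = 685 remainder 5
685 ÷ 7 = 97 remainder 6
97 ÷ 7 = 13 remainder 6
13 ÷ 7 = 1 remainder 6
1 ÷ 7 = 0 remainder 1
Reading remainders bottom-up:
= 16665


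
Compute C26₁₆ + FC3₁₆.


Align and add column by column (LSB to MSB, each column mod 16 with carry):
  0C26
+ 0FC3
  ----
  col 0: 6(6) + 3(3) + 0 (carry in) = 9 → 9(9), carry out 0
  col 1: 2(2) + C(12) + 0 (carry in) = 14 → E(14), carry out 0
  col 2: C(12) + F(15) + 0 (carry in) = 27 → B(11), carry out 1
  col 3: 0(0) + 0(0) + 1 (carry in) = 1 → 1(1), carry out 0
Reading digits MSB→LSB: 1BE9
Strip leading zeros: 1BE9
= 0x1BE9


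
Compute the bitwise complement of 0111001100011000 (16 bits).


Original: 0111001100011000
Invert all bits:
  bit 0: 0 → 1
  bit 1: 1 → 0
  bit 2: 1 → 0
  bit 3: 1 → 0
  bit 4: 0 → 1
  bit 5: 0 → 1
  bit 6: 1 → 0
  bit 7: 1 → 0
  bit 8: 0 → 1
  bit 9: 0 → 1
  bit 10: 0 → 1
  bit 11: 1 → 0
  bit 12: 1 → 0
  bit 13: 0 → 1
  bit 14: 0 → 1
  bit 15: 0 → 1
= 1000110011100111


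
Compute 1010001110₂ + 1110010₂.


Align and add column by column (LSB to MSB, carry propagating):
  01010001110
+ 00001110010
  -----------
  col 0: 0 + 0 + 0 (carry in) = 0 → bit 0, carry out 0
  col 1: 1 + 1 + 0 (carry in) = 2 → bit 0, carry out 1
  col 2: 1 + 0 + 1 (carry in) = 2 → bit 0, carry out 1
  col 3: 1 + 0 + 1 (carry in) = 2 → bit 0, carry out 1
  col 4: 0 + 1 + 1 (carry in) = 2 → bit 0, carry out 1
  col 5: 0 + 1 + 1 (carry in) = 2 → bit 0, carry out 1
  col 6: 0 + 1 + 1 (carry in) = 2 → bit 0, carry out 1
  col 7: 1 + 0 + 1 (carry in) = 2 → bit 0, carry out 1
  col 8: 0 + 0 + 1 (carry in) = 1 → bit 1, carry out 0
  col 9: 1 + 0 + 0 (carry in) = 1 → bit 1, carry out 0
  col 10: 0 + 0 + 0 (carry in) = 0 → bit 0, carry out 0
Reading bits MSB→LSB: 01100000000
Strip leading zeros: 1100000000
= 1100000000


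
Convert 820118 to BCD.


Each digit → 4-bit binary:
  8 → 1000
  2 → 0010
  0 → 0000
  1 → 0001
  1 → 0001
  8 → 1000
= 1000 0010 0000 0001 0001 1000


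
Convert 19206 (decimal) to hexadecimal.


Divide by 16 repeatedly:
19206 ÷ 16 = 1200 remainder 6 (6)
1200 ÷ 16 = 75 remainder 0 (0)
75 ÷ 16 = 4 remainder 11 (B)
4 ÷ 16 = 0 remainder 4 (4)
Reading remainders bottom-up:
= 0x4B06


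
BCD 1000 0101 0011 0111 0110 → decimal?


Each 4-bit group → digit:
  1000 → 8
  0101 → 5
  0011 → 3
  0111 → 7
  0110 → 6
= 85376


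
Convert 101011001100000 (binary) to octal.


Group into 3-bit groups: 101011001100000
  101 = 5
  011 = 3
  001 = 1
  100 = 4
  000 = 0
= 0o53140


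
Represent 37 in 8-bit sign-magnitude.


Sign bit: 0 (positive)
Magnitude: 37 = 0100101
= 00100101


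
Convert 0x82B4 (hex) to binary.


Each hex digit → 4 binary bits:
  8 = 1000
  2 = 0010
  B = 1011
  4 = 0100
Concatenate: 1000 0010 1011 0100
= 1000001010110100


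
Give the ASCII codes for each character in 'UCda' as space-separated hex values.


String: 'UCda'  (4 characters)
Per-character ASCII lookup:
  'U': uppercase starts at 65: 'U' = 65 + 20 = 85 → 0x55
  'C': uppercase starts at 65: 'C' = 65 + 2 = 67 → 0x43
  'd': lowercase starts at 97: 'd' = 97 + 3 = 100 → 0x64
  'a': lowercase starts at 97: 'a' = 97 + 0 = 97 → 0x61
= 0x55 0x43 0x64 0x61


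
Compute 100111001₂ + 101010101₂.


Align and add column by column (LSB to MSB, carry propagating):
  0100111001
+ 0101010101
  ----------
  col 0: 1 + 1 + 0 (carry in) = 2 → bit 0, carry out 1
  col 1: 0 + 0 + 1 (carry in) = 1 → bit 1, carry out 0
  col 2: 0 + 1 + 0 (carry in) = 1 → bit 1, carry out 0
  col 3: 1 + 0 + 0 (carry in) = 1 → bit 1, carry out 0
  col 4: 1 + 1 + 0 (carry in) = 2 → bit 0, carry out 1
  col 5: 1 + 0 + 1 (carry in) = 2 → bit 0, carry out 1
  col 6: 0 + 1 + 1 (carry in) = 2 → bit 0, carry out 1
  col 7: 0 + 0 + 1 (carry in) = 1 → bit 1, carry out 0
  col 8: 1 + 1 + 0 (carry in) = 2 → bit 0, carry out 1
  col 9: 0 + 0 + 1 (carry in) = 1 → bit 1, carry out 0
Reading bits MSB→LSB: 1010001110
Strip leading zeros: 1010001110
= 1010001110


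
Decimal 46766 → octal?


Divide by 8 repeatedly:
46766 ÷ 8 = 5845 remainder 6
5845 ÷ 8 = 730 remainder 5
730 ÷ 8 = 91 remainder 2
91 ÷ 8 = 11 remainder 3
11 ÷ 8 = 1 remainder 3
1 ÷ 8 = 0 remainder 1
Reading remainders bottom-up:
= 0o133256


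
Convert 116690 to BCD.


Each digit → 4-bit binary:
  1 → 0001
  1 → 0001
  6 → 0110
  6 → 0110
  9 → 1001
  0 → 0000
= 0001 0001 0110 0110 1001 0000


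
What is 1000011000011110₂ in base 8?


Group into 3-bit groups: 001000011000011110
  001 = 1
  000 = 0
  011 = 3
  000 = 0
  011 = 3
  110 = 6
= 0o103036


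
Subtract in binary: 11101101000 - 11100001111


Align and subtract column by column (LSB to MSB, borrowing when needed):
  11101101000
- 11100001111
  -----------
  col 0: (0 - 0 borrow-in) - 1 → borrow from next column: (0+2) - 1 = 1, borrow out 1
  col 1: (0 - 1 borrow-in) - 1 → borrow from next column: (-1+2) - 1 = 0, borrow out 1
  col 2: (0 - 1 borrow-in) - 1 → borrow from next column: (-1+2) - 1 = 0, borrow out 1
  col 3: (1 - 1 borrow-in) - 1 → borrow from next column: (0+2) - 1 = 1, borrow out 1
  col 4: (0 - 1 borrow-in) - 0 → borrow from next column: (-1+2) - 0 = 1, borrow out 1
  col 5: (1 - 1 borrow-in) - 0 → 0 - 0 = 0, borrow out 0
  col 6: (1 - 0 borrow-in) - 0 → 1 - 0 = 1, borrow out 0
  col 7: (0 - 0 borrow-in) - 0 → 0 - 0 = 0, borrow out 0
  col 8: (1 - 0 borrow-in) - 1 → 1 - 1 = 0, borrow out 0
  col 9: (1 - 0 borrow-in) - 1 → 1 - 1 = 0, borrow out 0
  col 10: (1 - 0 borrow-in) - 1 → 1 - 1 = 0, borrow out 0
Reading bits MSB→LSB: 00001011001
Strip leading zeros: 1011001
= 1011001


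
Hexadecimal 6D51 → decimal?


Positional values:
Position 0: 1 × 16^0 = 1 × 1 = 1
Position 1: 5 × 16^1 = 5 × 16 = 80
Position 2: D × 16^2 = 13 × 256 = 3328
Position 3: 6 × 16^3 = 6 × 4096 = 24576
Sum = 1 + 80 + 3328 + 24576
= 27985


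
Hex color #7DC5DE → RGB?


Hex: #7DC5DE
R = 7D₁₆ = 125
G = C5₁₆ = 197
B = DE₁₆ = 222
= RGB(125, 197, 222)


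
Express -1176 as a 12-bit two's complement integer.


Original: 010010011000
Step 1 - Invert all bits: 101101100111
Step 2 - Add 1: 101101100111 + 1
= 101101101000 (represents -1176)


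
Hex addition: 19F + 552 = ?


Align and add column by column (LSB to MSB, each column mod 16 with carry):
  019F
+ 0552
  ----
  col 0: F(15) + 2(2) + 0 (carry in) = 17 → 1(1), carry out 1
  col 1: 9(9) + 5(5) + 1 (carry in) = 15 → F(15), carry out 0
  col 2: 1(1) + 5(5) + 0 (carry in) = 6 → 6(6), carry out 0
  col 3: 0(0) + 0(0) + 0 (carry in) = 0 → 0(0), carry out 0
Reading digits MSB→LSB: 06F1
Strip leading zeros: 6F1
= 0x6F1


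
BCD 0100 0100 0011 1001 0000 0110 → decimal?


Each 4-bit group → digit:
  0100 → 4
  0100 → 4
  0011 → 3
  1001 → 9
  0000 → 0
  0110 → 6
= 443906


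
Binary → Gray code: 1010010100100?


Binary: 1010010100100
Gray code: G = B XOR (B >> 1)
B >> 1 = 0101001010010
1010010100100 XOR 0101001010010:
  1 XOR 0 = 1
  0 XOR 1 = 1
  1 XOR 0 = 1
  0 XOR 1 = 1
  0 XOR 0 = 0
  1 XOR 0 = 1
  0 XOR 1 = 1
  1 XOR 0 = 1
  0 XOR 1 = 1
  0 XOR 0 = 0
  1 XOR 0 = 1
  0 XOR 1 = 1
  0 XOR 0 = 0
= 1111011110110


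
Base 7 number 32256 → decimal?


Positional values (base 7):
  6 × 7^0 = 6 × 1 = 6
  5 × 7^1 = 5 × 7 = 35
  2 × 7^2 = 2 × 49 = 98
  2 × 7^3 = 2 × 343 = 686
  3 × 7^4 = 3 × 2401 = 7203
Sum = 6 + 35 + 98 + 686 + 7203
= 8028


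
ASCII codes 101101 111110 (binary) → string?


Codes (binary): 101101 111110
Per-code ASCII lookup:
  101101 = 45  (special character) → '-'
  111110 = 62  (special character) → '>'
= '->'


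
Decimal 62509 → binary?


Divide by 2 repeatedly:
62509 ÷ 2 = 31254 remainder 1
31254 ÷ 2 = 15627 remainder 0
15627 ÷ 2 = 7813 remainder 1
7813 ÷ 2 = 3906 remainder 1
3906 ÷ 2 = 1953 remainder 0
1953 ÷ 2 = 976 remainder 1
976 ÷ 2 = 488 remainder 0
488 ÷ 2 = 244 remainder 0
244 ÷ 2 = 122 remainder 0
122 ÷ 2 = 61 remainder 0
61 ÷ 2 = 30 remainder 1
30 ÷ 2 = 15 remainder 0
15 ÷ 2 = 7 remainder 1
7 ÷ 2 = 3 remainder 1
3 ÷ 2 = 1 remainder 1
1 ÷ 2 = 0 remainder 1
Reading remainders bottom-up:
= 1111010000101101


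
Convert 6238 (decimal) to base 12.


Divide by 12 repeatedly:
6238 ÷ 12 = 519 remainder 10
519 ÷ 12 = 43 remainder 3
43 ÷ 12 = 3 remainder 7
3 ÷ 12 = 0 remainder 3
Reading remainders bottom-up:
= 373A


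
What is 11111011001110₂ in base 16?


Group into 4-bit nibbles: 0011111011001110
  0011 = 3
  1110 = E
  1100 = C
  1110 = E
= 0x3ECE


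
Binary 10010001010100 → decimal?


Positional values:
Bit 2: 1 × 2^2 = 4
Bit 4: 1 × 2^4 = 16
Bit 6: 1 × 2^6 = 64
Bit 10: 1 × 2^10 = 1024
Bit 13: 1 × 2^13 = 8192
Sum = 4 + 16 + 64 + 1024 + 8192
= 9300


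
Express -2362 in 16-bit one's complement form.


Original: 0000100100111010
Invert all bits:
  bit 0: 0 → 1
  bit 1: 0 → 1
  bit 2: 0 → 1
  bit 3: 0 → 1
  bit 4: 1 → 0
  bit 5: 0 → 1
  bit 6: 0 → 1
  bit 7: 1 → 0
  bit 8: 0 → 1
  bit 9: 0 → 1
  bit 10: 1 → 0
  bit 11: 1 → 0
  bit 12: 1 → 0
  bit 13: 0 → 1
  bit 14: 1 → 0
  bit 15: 0 → 1
= 1111011011000101


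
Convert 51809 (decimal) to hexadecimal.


Divide by 16 repeatedly:
51809 ÷ 16 = 3238 remainder 1 (1)
3238 ÷ 16 = 202 remainder 6 (6)
202 ÷ 16 = 12 remainder 10 (A)
12 ÷ 16 = 0 remainder 12 (C)
Reading remainders bottom-up:
= 0xCA61


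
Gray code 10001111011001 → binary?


Gray code: 10001111011001
MSB stays the same: 1
Each subsequent bit = prev_binary XOR current_gray:
  B[1] = 1 XOR 0 = 1
  B[2] = 1 XOR 0 = 1
  B[3] = 1 XOR 0 = 1
  B[4] = 1 XOR 1 = 0
  B[5] = 0 XOR 1 = 1
  B[6] = 1 XOR 1 = 0
  B[7] = 0 XOR 1 = 1
  B[8] = 1 XOR 0 = 1
  B[9] = 1 XOR 1 = 0
  B[10] = 0 XOR 1 = 1
  B[11] = 1 XOR 0 = 1
  B[12] = 1 XOR 0 = 1
  B[13] = 1 XOR 1 = 0
= 11110101101110 (15726 decimal)


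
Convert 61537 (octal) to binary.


Each octal digit → 3 binary bits:
  6 = 110
  1 = 001
  5 = 101
  3 = 011
  7 = 111
Concatenate: 110 001 101 011 111
= 110001101011111


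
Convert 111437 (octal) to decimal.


Positional values:
Position 0: 7 × 8^0 = 7
Position 1: 3 × 8^1 = 24
Position 2: 4 × 8^2 = 256
Position 3: 1 × 8^3 = 512
Position 4: 1 × 8^4 = 4096
Position 5: 1 × 8^5 = 32768
Sum = 7 + 24 + 256 + 512 + 4096 + 32768
= 37663


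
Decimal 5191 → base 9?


Divide by 9 repeatedly:
5191 ÷ 9 = 576 remainder 7
576 ÷ 9 = 64 remainder 0
64 ÷ 9 = 7 remainder 1
7 ÷ 9 = 0 remainder 7
Reading remainders bottom-up:
= 7107


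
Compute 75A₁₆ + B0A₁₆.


Align and add column by column (LSB to MSB, each column mod 16 with carry):
  075A
+ 0B0A
  ----
  col 0: A(10) + A(10) + 0 (carry in) = 20 → 4(4), carry out 1
  col 1: 5(5) + 0(0) + 1 (carry in) = 6 → 6(6), carry out 0
  col 2: 7(7) + B(11) + 0 (carry in) = 18 → 2(2), carry out 1
  col 3: 0(0) + 0(0) + 1 (carry in) = 1 → 1(1), carry out 0
Reading digits MSB→LSB: 1264
Strip leading zeros: 1264
= 0x1264


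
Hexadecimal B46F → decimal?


Positional values:
Position 0: F × 16^0 = 15 × 1 = 15
Position 1: 6 × 16^1 = 6 × 16 = 96
Position 2: 4 × 16^2 = 4 × 256 = 1024
Position 3: B × 16^3 = 11 × 4096 = 45056
Sum = 15 + 96 + 1024 + 45056
= 46191


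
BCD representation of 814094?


Each digit → 4-bit binary:
  8 → 1000
  1 → 0001
  4 → 0100
  0 → 0000
  9 → 1001
  4 → 0100
= 1000 0001 0100 0000 1001 0100


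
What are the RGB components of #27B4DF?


Hex: #27B4DF
R = 27₁₆ = 39
G = B4₁₆ = 180
B = DF₁₆ = 223
= RGB(39, 180, 223)


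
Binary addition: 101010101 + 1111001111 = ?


Align and add column by column (LSB to MSB, carry propagating):
  00101010101
+ 01111001111
  -----------
  col 0: 1 + 1 + 0 (carry in) = 2 → bit 0, carry out 1
  col 1: 0 + 1 + 1 (carry in) = 2 → bit 0, carry out 1
  col 2: 1 + 1 + 1 (carry in) = 3 → bit 1, carry out 1
  col 3: 0 + 1 + 1 (carry in) = 2 → bit 0, carry out 1
  col 4: 1 + 0 + 1 (carry in) = 2 → bit 0, carry out 1
  col 5: 0 + 0 + 1 (carry in) = 1 → bit 1, carry out 0
  col 6: 1 + 1 + 0 (carry in) = 2 → bit 0, carry out 1
  col 7: 0 + 1 + 1 (carry in) = 2 → bit 0, carry out 1
  col 8: 1 + 1 + 1 (carry in) = 3 → bit 1, carry out 1
  col 9: 0 + 1 + 1 (carry in) = 2 → bit 0, carry out 1
  col 10: 0 + 0 + 1 (carry in) = 1 → bit 1, carry out 0
Reading bits MSB→LSB: 10100100100
Strip leading zeros: 10100100100
= 10100100100


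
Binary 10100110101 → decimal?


Positional values:
Bit 0: 1 × 2^0 = 1
Bit 2: 1 × 2^2 = 4
Bit 4: 1 × 2^4 = 16
Bit 5: 1 × 2^5 = 32
Bit 8: 1 × 2^8 = 256
Bit 10: 1 × 2^10 = 1024
Sum = 1 + 4 + 16 + 32 + 256 + 1024
= 1333


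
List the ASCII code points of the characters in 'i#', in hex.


String: 'i#'  (2 characters)
Per-character ASCII lookup:
  'i': lowercase starts at 97: 'i' = 97 + 8 = 105 → 0x69
  '#': special character: '#' = 35 → 0x23
= 0x69 0x23


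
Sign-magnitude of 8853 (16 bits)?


Sign bit: 0 (positive)
Magnitude: 8853 = 010001010010101
= 0010001010010101


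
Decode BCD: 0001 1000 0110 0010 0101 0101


Each 4-bit group → digit:
  0001 → 1
  1000 → 8
  0110 → 6
  0010 → 2
  0101 → 5
  0101 → 5
= 186255


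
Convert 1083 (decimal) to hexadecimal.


Divide by 16 repeatedly:
1083 ÷ 16 = 67 remainder 11 (B)
67 ÷ 16 = 4 remainder 3 (3)
4 ÷ 16 = 0 remainder 4 (4)
Reading remainders bottom-up:
= 0x43B


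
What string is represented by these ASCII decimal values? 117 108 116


Codes (decimal): 117 108 116
Per-code ASCII lookup:
  117  (range 97-122: lowercase, 117 - 97 = 20) → 'u'
  108  (range 97-122: lowercase, 108 - 97 = 11) → 'l'
  116  (range 97-122: lowercase, 116 - 97 = 19) → 't'
= 'ult'


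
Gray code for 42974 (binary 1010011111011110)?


Binary: 1010011111011110
Gray code: G = B XOR (B >> 1)
B >> 1 = 0101001111101111
1010011111011110 XOR 0101001111101111:
  1 XOR 0 = 1
  0 XOR 1 = 1
  1 XOR 0 = 1
  0 XOR 1 = 1
  0 XOR 0 = 0
  1 XOR 0 = 1
  1 XOR 1 = 0
  1 XOR 1 = 0
  1 XOR 1 = 0
  1 XOR 1 = 0
  0 XOR 1 = 1
  1 XOR 0 = 1
  1 XOR 1 = 0
  1 XOR 1 = 0
  1 XOR 1 = 0
  0 XOR 1 = 1
= 1111010000110001


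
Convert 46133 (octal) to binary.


Each octal digit → 3 binary bits:
  4 = 100
  6 = 110
  1 = 001
  3 = 011
  3 = 011
Concatenate: 100 110 001 011 011
= 100110001011011


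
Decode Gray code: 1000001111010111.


Gray code: 1000001111010111
MSB stays the same: 1
Each subsequent bit = prev_binary XOR current_gray:
  B[1] = 1 XOR 0 = 1
  B[2] = 1 XOR 0 = 1
  B[3] = 1 XOR 0 = 1
  B[4] = 1 XOR 0 = 1
  B[5] = 1 XOR 0 = 1
  B[6] = 1 XOR 1 = 0
  B[7] = 0 XOR 1 = 1
  B[8] = 1 XOR 1 = 0
  B[9] = 0 XOR 1 = 1
  B[10] = 1 XOR 0 = 1
  B[11] = 1 XOR 1 = 0
  B[12] = 0 XOR 0 = 0
  B[13] = 0 XOR 1 = 1
  B[14] = 1 XOR 1 = 0
  B[15] = 0 XOR 1 = 1
= 1111110101100101 (64869 decimal)


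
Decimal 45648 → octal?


Divide by 8 repeatedly:
45648 ÷ 8 = 5706 remainder 0
5706 ÷ 8 = 713 remainder 2
713 ÷ 8 = 89 remainder 1
89 ÷ 8 = 11 remainder 1
11 ÷ 8 = 1 remainder 3
1 ÷ 8 = 0 remainder 1
Reading remainders bottom-up:
= 0o131120


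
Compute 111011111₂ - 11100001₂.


Align and subtract column by column (LSB to MSB, borrowing when needed):
  111011111
- 011100001
  ---------
  col 0: (1 - 0 borrow-in) - 1 → 1 - 1 = 0, borrow out 0
  col 1: (1 - 0 borrow-in) - 0 → 1 - 0 = 1, borrow out 0
  col 2: (1 - 0 borrow-in) - 0 → 1 - 0 = 1, borrow out 0
  col 3: (1 - 0 borrow-in) - 0 → 1 - 0 = 1, borrow out 0
  col 4: (1 - 0 borrow-in) - 0 → 1 - 0 = 1, borrow out 0
  col 5: (0 - 0 borrow-in) - 1 → borrow from next column: (0+2) - 1 = 1, borrow out 1
  col 6: (1 - 1 borrow-in) - 1 → borrow from next column: (0+2) - 1 = 1, borrow out 1
  col 7: (1 - 1 borrow-in) - 1 → borrow from next column: (0+2) - 1 = 1, borrow out 1
  col 8: (1 - 1 borrow-in) - 0 → 0 - 0 = 0, borrow out 0
Reading bits MSB→LSB: 011111110
Strip leading zeros: 11111110
= 11111110


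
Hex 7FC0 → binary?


Each hex digit → 4 binary bits:
  7 = 0111
  F = 1111
  C = 1100
  0 = 0000
Concatenate: 0111 1111 1100 0000
= 0111111111000000


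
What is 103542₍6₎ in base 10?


Positional values (base 6):
  2 × 6^0 = 2 × 1 = 2
  4 × 6^1 = 4 × 6 = 24
  5 × 6^2 = 5 × 36 = 180
  3 × 6^3 = 3 × 216 = 648
  0 × 6^4 = 0 × 1296 = 0
  1 × 6^5 = 1 × 7776 = 7776
Sum = 2 + 24 + 180 + 648 + 0 + 7776
= 8630


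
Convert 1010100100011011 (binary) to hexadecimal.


Group into 4-bit nibbles: 1010100100011011
  1010 = A
  1001 = 9
  0001 = 1
  1011 = B
= 0xA91B


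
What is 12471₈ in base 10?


Positional values:
Position 0: 1 × 8^0 = 1
Position 1: 7 × 8^1 = 56
Position 2: 4 × 8^2 = 256
Position 3: 2 × 8^3 = 1024
Position 4: 1 × 8^4 = 4096
Sum = 1 + 56 + 256 + 1024 + 4096
= 5433


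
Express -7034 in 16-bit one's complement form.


Original: 0001101101111010
Invert all bits:
  bit 0: 0 → 1
  bit 1: 0 → 1
  bit 2: 0 → 1
  bit 3: 1 → 0
  bit 4: 1 → 0
  bit 5: 0 → 1
  bit 6: 1 → 0
  bit 7: 1 → 0
  bit 8: 0 → 1
  bit 9: 1 → 0
  bit 10: 1 → 0
  bit 11: 1 → 0
  bit 12: 1 → 0
  bit 13: 0 → 1
  bit 14: 1 → 0
  bit 15: 0 → 1
= 1110010010000101


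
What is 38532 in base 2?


Divide by 2 repeatedly:
38532 ÷ 2 = 19266 remainder 0
19266 ÷ 2 = 9633 remainder 0
9633 ÷ 2 = 4816 remainder 1
4816 ÷ 2 = 2408 remainder 0
2408 ÷ 2 = 1204 remainder 0
1204 ÷ 2 = 602 remainder 0
602 ÷ 2 = 301 remainder 0
301 ÷ 2 = 150 remainder 1
150 ÷ 2 = 75 remainder 0
75 ÷ 2 = 37 remainder 1
37 ÷ 2 = 18 remainder 1
18 ÷ 2 = 9 remainder 0
9 ÷ 2 = 4 remainder 1
4 ÷ 2 = 2 remainder 0
2 ÷ 2 = 1 remainder 0
1 ÷ 2 = 0 remainder 1
Reading remainders bottom-up:
= 1001011010000100


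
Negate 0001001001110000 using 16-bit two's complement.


Original: 0001001001110000
Step 1 - Invert all bits: 1110110110001111
Step 2 - Add 1: 1110110110001111 + 1
= 1110110110010000 (represents -4720)


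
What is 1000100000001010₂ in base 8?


Group into 3-bit groups: 001000100000001010
  001 = 1
  000 = 0
  100 = 4
  000 = 0
  001 = 1
  010 = 2
= 0o104012


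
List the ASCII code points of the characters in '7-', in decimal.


String: '7-'  (2 characters)
Per-character ASCII lookup:
  '7': digits start at 48: '7' = 48 + 7 = 55
  '-': special character: '-' = 45
= 55 45


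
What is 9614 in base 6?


Divide by 6 repeatedly:
9614 ÷ 6 = 1602 remainder 2
1602 ÷ 6 = 267 remainder 0
267 ÷ 6 = 44 remainder 3
44 ÷ 6 = 7 remainder 2
7 ÷ 6 = 1 remainder 1
1 ÷ 6 = 0 remainder 1
Reading remainders bottom-up:
= 112302


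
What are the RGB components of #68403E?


Hex: #68403E
R = 68₁₆ = 104
G = 40₁₆ = 64
B = 3E₁₆ = 62
= RGB(104, 64, 62)


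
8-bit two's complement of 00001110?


Original: 00001110
Step 1 - Invert all bits: 11110001
Step 2 - Add 1: 11110001 + 1
= 11110010 (represents -14)


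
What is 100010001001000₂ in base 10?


Positional values:
Bit 3: 1 × 2^3 = 8
Bit 6: 1 × 2^6 = 64
Bit 10: 1 × 2^10 = 1024
Bit 14: 1 × 2^14 = 16384
Sum = 8 + 64 + 1024 + 16384
= 17480


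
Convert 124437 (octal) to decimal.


Positional values:
Position 0: 7 × 8^0 = 7
Position 1: 3 × 8^1 = 24
Position 2: 4 × 8^2 = 256
Position 3: 4 × 8^3 = 2048
Position 4: 2 × 8^4 = 8192
Position 5: 1 × 8^5 = 32768
Sum = 7 + 24 + 256 + 2048 + 8192 + 32768
= 43295


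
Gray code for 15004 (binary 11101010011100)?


Binary: 11101010011100
Gray code: G = B XOR (B >> 1)
B >> 1 = 01110101001110
11101010011100 XOR 01110101001110:
  1 XOR 0 = 1
  1 XOR 1 = 0
  1 XOR 1 = 0
  0 XOR 1 = 1
  1 XOR 0 = 1
  0 XOR 1 = 1
  1 XOR 0 = 1
  0 XOR 1 = 1
  0 XOR 0 = 0
  1 XOR 0 = 1
  1 XOR 1 = 0
  1 XOR 1 = 0
  0 XOR 1 = 1
  0 XOR 0 = 0
= 10011111010010


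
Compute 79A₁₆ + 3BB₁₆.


Align and add column by column (LSB to MSB, each column mod 16 with carry):
  079A
+ 03BB
  ----
  col 0: A(10) + B(11) + 0 (carry in) = 21 → 5(5), carry out 1
  col 1: 9(9) + B(11) + 1 (carry in) = 21 → 5(5), carry out 1
  col 2: 7(7) + 3(3) + 1 (carry in) = 11 → B(11), carry out 0
  col 3: 0(0) + 0(0) + 0 (carry in) = 0 → 0(0), carry out 0
Reading digits MSB→LSB: 0B55
Strip leading zeros: B55
= 0xB55


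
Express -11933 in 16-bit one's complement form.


Original: 0010111010011101
Invert all bits:
  bit 0: 0 → 1
  bit 1: 0 → 1
  bit 2: 1 → 0
  bit 3: 0 → 1
  bit 4: 1 → 0
  bit 5: 1 → 0
  bit 6: 1 → 0
  bit 7: 0 → 1
  bit 8: 1 → 0
  bit 9: 0 → 1
  bit 10: 0 → 1
  bit 11: 1 → 0
  bit 12: 1 → 0
  bit 13: 1 → 0
  bit 14: 0 → 1
  bit 15: 1 → 0
= 1101000101100010
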